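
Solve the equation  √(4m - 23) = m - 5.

Square both sides: 4m - 23 = (m - 5)².
Expand and rearrange: m² - 14m + 48 = 0.
Solving gives m = 8 or m = 6.
Check each candidate in the original equation:
  m = 8: √(9) = 3, while m - 5 = 3 — valid.
  m = 6: √(1) = 1, while m - 5 = 1 — valid.

m = 6 or m = 8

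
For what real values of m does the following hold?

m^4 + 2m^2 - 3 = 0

m = -1 or m = 1

Let u = m^2. The equation becomes u^2 + 2u - 3 = 0.
Factor: (u + 3)(u - 1) = 0, so u = -3 or u = 1.
m^2 = -3 < 0 has no real solution.
m^2 = 1 gives m = +/-1.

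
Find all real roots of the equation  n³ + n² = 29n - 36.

n = -6.4051 or n = 1.4051 or n = 4

Rearrange: n³ + n² - 29n + 36 = 0.
Possible rational roots are divisors of 36. Testing n = 4 gives 0, so (n - 4) is a factor.
Divide: n³ + n² - 29n + 36 = (n - 4)(n² + 5n - 9).
Apply the quadratic formula to n² + 5n - 9 = 0: n = (-5 ± √61)/2, i.e. n ≈ 1.4051 or n ≈ -6.4051.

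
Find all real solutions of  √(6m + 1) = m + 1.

m = 0 or m = 4

Square both sides: 6m + 1 = (m + 1)².
Expand and rearrange: m² - 4m = 0.
Solving gives m = 4 or m = 0.
Check each candidate in the original equation:
  m = 4: √(25) = 5, while m + 1 = 5 — valid.
  m = 0: √(1) = 1, while m + 1 = 1 — valid.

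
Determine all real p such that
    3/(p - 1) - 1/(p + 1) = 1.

p = -1.4495 or p = 3.4495

Multiply both sides by (p - 1)(p + 1):
3(p + 1) - (p - 1) = (p - 1)(p + 1).
Expand and collect terms: p² - 2p - 5 = 0.
By the quadratic formula, p = (2 ± √24) / 2, so p ≈ 3.4495 or p ≈ -1.4495.
Neither value makes a denominator zero (p ≠ 1, p ≠ -1), so both are valid.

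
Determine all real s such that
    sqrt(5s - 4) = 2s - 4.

s = 4

Square both sides: 5s - 4 = (2s - 4)^2.
Expand and rearrange: 4s^2 - 21s + 20 = 0.
Solving gives s = 4 or s = 1.25.
Check each candidate in the original equation:
  s = 4: sqrt(16) = 4, while 2s - 4 = 4 — valid.
  s = 1.25: sqrt(2.25) = 1.5, while 2s - 4 = -1.5 — extraneous.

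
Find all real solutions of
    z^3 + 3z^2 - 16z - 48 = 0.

Possible rational roots are divisors of -48. Testing z = -4 gives 0, so (z + 4) is a factor.
Divide: z^3 + 3z^2 - 16z - 48 = (z + 4)(z^2 - z - 12).
Factor the quadratic: z = 4 or z = -3.

z = -4 or z = -3 or z = 4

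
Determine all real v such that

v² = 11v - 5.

v = 0.4751 or v = 10.5249

Rearrange to standard form: v² - 11v + 5 = 0.
Discriminant: (-11)² − 4·1·5 = 101.
Quadratic formula: v = (11 ± √101) / 2.
So v = √(101)/2 + 11/2 ≈ 10.5249 or v = 11/2 - √(101)/2 ≈ 0.4751.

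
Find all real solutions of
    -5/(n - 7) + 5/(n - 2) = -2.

Multiply both sides by (n - 7)(n - 2):
-5(n - 2) + 5(n - 7) = -2(n - 7)(n - 2).
Expand and collect terms: -2n² + 18n - 3 = 0.
By the quadratic formula, n = (-18 ± √300) / -4, so n ≈ 0.1699 or n ≈ 8.8301.
Neither value makes a denominator zero (n ≠ 7, n ≠ 2), so both are valid.

n = 0.1699 or n = 8.8301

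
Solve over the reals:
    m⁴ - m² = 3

Let u = m². The equation becomes u² - u - 3 = 0.
By the quadratic formula, u = 1/2 + √(13)/2 or u = 1/2 - √(13)/2.
m² = 1/2 + √(13)/2 gives m = ±√(1/2 + √(13)/2) ≈ ±1.5175.
m² = 1/2 - √(13)/2 < 0 has no real solution.

m = -1.5175 or m = 1.5175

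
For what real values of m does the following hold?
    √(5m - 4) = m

Square both sides: 5m - 4 = (m)².
Expand and rearrange: m² - 5m + 4 = 0.
Solving gives m = 4 or m = 1.
Check each candidate in the original equation:
  m = 4: √(16) = 4, while m = 4 — valid.
  m = 1: √(1) = 1, while m = 1 — valid.

m = 1 or m = 4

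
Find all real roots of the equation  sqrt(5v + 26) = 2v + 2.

Square both sides: 5v + 26 = (2v + 2)^2.
Expand and rearrange: 4v^2 + 3v - 22 = 0.
Solving gives v = 2 or v = -2.75.
Check each candidate in the original equation:
  v = 2: sqrt(36) = 6, while 2v + 2 = 6 — valid.
  v = -2.75: sqrt(12.25) = 3.5, while 2v + 2 = -3.5 — extraneous.

v = 2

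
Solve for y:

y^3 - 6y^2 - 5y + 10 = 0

y = -1.5311 or y = 1 or y = 6.5311

Possible rational roots are divisors of 10. Testing y = 1 gives 0, so (y - 1) is a factor.
Divide: y^3 - 6y^2 - 5y + 10 = (y - 1)(y^2 - 5y - 10).
Apply the quadratic formula to y^2 - 5y - 10 = 0: y = (5 +/- sqrt(65))/2, i.e. y ~= 6.5311 or y ~= -1.5311.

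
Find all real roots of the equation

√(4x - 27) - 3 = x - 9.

Isolate the radical: √(4x - 27) = x - 6.
Square both sides: 4x - 27 = (x - 6)².
Expand and rearrange: x² - 16x + 63 = 0.
Solving gives x = 9 or x = 7.
Check each candidate in the original equation:
  x = 9: √(9) = 3, while x - 6 = 3 — valid.
  x = 7: √(1) = 1, while x - 6 = 1 — valid.

x = 7 or x = 9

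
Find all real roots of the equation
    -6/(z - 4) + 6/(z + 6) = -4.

Multiply both sides by (z - 4)(z + 6):
-6(z + 6) + 6(z - 4) = -4(z - 4)(z + 6).
Expand and collect terms: -4z² - 8z + 156 = 0.
By the quadratic formula, z = (8 ± √2560) / -8, so z ≈ -7.3246 or z ≈ 5.3246.
Neither value makes a denominator zero (z ≠ 4, z ≠ -6), so both are valid.

z = -7.3246 or z = 5.3246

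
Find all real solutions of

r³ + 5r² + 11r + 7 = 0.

r = -1

Possible rational roots are divisors of 7. Testing r = -1 gives 0, so (r + 1) is a factor.
Divide: r³ + 5r² + 11r + 7 = (r + 1)(r² + 4r + 7).
The quadratic r² + 4r + 7 has discriminant -12 < 0, so no further real roots.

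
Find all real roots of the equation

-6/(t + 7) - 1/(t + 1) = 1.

Multiply both sides by (t + 7)(t + 1):
-6(t + 1) - (t + 7) = (t + 7)(t + 1).
Expand and collect terms: t² + 15t + 20 = 0.
By the quadratic formula, t = (-15 ± √145) / 2, so t ≈ -1.4792 or t ≈ -13.5208.
Neither value makes a denominator zero (t ≠ -7, t ≠ -1), so both are valid.

t = -13.5208 or t = -1.4792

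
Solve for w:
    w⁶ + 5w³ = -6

Let u = w³. The equation becomes u² + 5u + 6 = 0.
Factor: (u + 2)(u + 3) = 0, so u = -2 or u = -3.
w³ = -2 gives w = -∛(2) ≈ -1.2599.
w³ = -3 gives w = -∛(3) ≈ -1.4422.

w = -1.4422 or w = -1.2599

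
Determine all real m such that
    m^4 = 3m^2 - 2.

m = -1.4142 or m = -1 or m = 1 or m = 1.4142

Let u = m^2. The equation becomes u^2 - 3u + 2 = 0.
Factor: (u - 1)(u - 2) = 0, so u = 1 or u = 2.
m^2 = 1 gives m = +/-1.
m^2 = 2 gives m = +/-sqrt(2) ~= +/-1.4142.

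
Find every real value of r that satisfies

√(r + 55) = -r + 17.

Square both sides: r + 55 = (-r + 17)².
Expand and rearrange: r² - 35r + 234 = 0.
Solving gives r = 26 or r = 9.
Check each candidate in the original equation:
  r = 26: √(81) = 9, while -r + 17 = -9 — extraneous.
  r = 9: √(64) = 8, while -r + 17 = 8 — valid.

r = 9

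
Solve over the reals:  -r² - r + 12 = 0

r = -4 or r = 3

Factor: -1(r + 4)(r - 3) = 0.
So r = -4 or r = 3.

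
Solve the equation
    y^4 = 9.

y = -1.7321 or y = 1.7321

Let u = y^2. The equation becomes u^2 - 9 = 0.
Factor: (u + 3)(u - 3) = 0, so u = -3 or u = 3.
y^2 = -3 < 0 has no real solution.
y^2 = 3 gives y = +/-sqrt(3) ~= +/-1.7321.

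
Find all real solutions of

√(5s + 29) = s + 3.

Square both sides: 5s + 29 = (s + 3)².
Expand and rearrange: s² + s - 20 = 0.
Solving gives s = 4 or s = -5.
Check each candidate in the original equation:
  s = 4: √(49) = 7, while s + 3 = 7 — valid.
  s = -5: √(4) = 2, while s + 3 = -2 — extraneous.

s = 4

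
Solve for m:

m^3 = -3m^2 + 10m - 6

m = -5.1623 or m = 1 or m = 1.1623

Rearrange: m^3 + 3m^2 - 10m + 6 = 0.
Possible rational roots are divisors of 6. Testing m = 1 gives 0, so (m - 1) is a factor.
Divide: m^3 + 3m^2 - 10m + 6 = (m - 1)(m^2 + 4m - 6).
Apply the quadratic formula to m^2 + 4m - 6 = 0: m = (-4 +/- sqrt(40))/2, i.e. m ~= 1.1623 or m ~= -5.1623.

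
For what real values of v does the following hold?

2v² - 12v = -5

v = 0.4505 or v = 5.5495

Rearrange to standard form: 2v² - 12v + 5 = 0.
Discriminant: (-12)² − 4·2·5 = 104.
Quadratic formula: v = (12 ± √104) / 4.
So v = √(26)/2 + 3 ≈ 5.5495 or v = 3 - √(26)/2 ≈ 0.4505.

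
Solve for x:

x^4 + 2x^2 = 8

x = -1.4142 or x = 1.4142

Let u = x^2. The equation becomes u^2 + 2u - 8 = 0.
Factor: (u + 4)(u - 2) = 0, so u = -4 or u = 2.
x^2 = -4 < 0 has no real solution.
x^2 = 2 gives x = +/-sqrt(2) ~= +/-1.4142.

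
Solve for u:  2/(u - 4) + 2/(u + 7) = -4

Multiply both sides by (u - 4)(u + 7):
2(u + 7) + 2(u - 4) = -4(u - 4)(u + 7).
Expand and collect terms: -4u² - 16u + 106 = 0.
By the quadratic formula, u = (16 ± √1952) / -8, so u ≈ -7.5227 or u ≈ 3.5227.
Neither value makes a denominator zero (u ≠ 4, u ≠ -7), so both are valid.

u = -7.5227 or u = 3.5227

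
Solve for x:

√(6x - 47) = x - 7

x = 8 or x = 12

Square both sides: 6x - 47 = (x - 7)².
Expand and rearrange: x² - 20x + 96 = 0.
Solving gives x = 12 or x = 8.
Check each candidate in the original equation:
  x = 12: √(25) = 5, while x - 7 = 5 — valid.
  x = 8: √(1) = 1, while x - 7 = 1 — valid.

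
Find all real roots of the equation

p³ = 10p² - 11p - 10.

Rearrange: p³ - 10p² + 11p + 10 = 0.
Possible rational roots are divisors of 10. Testing p = 2 gives 0, so (p - 2) is a factor.
Divide: p³ - 10p² + 11p + 10 = (p - 2)(p² - 8p - 5).
Apply the quadratic formula to p² - 8p - 5 = 0: p = (8 ± √84)/2, i.e. p ≈ 8.5826 or p ≈ -0.5826.

p = -0.5826 or p = 2 or p = 8.5826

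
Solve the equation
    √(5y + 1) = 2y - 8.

Square both sides: 5y + 1 = (2y - 8)².
Expand and rearrange: 4y² - 37y + 63 = 0.
Solving gives y = 7 or y = 2.25.
Check each candidate in the original equation:
  y = 7: √(36) = 6, while 2y - 8 = 6 — valid.
  y = 2.25: √(12.25) = 3.5, while 2y - 8 = -3.5 — extraneous.

y = 7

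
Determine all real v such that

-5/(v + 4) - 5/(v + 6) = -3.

v = -5.277 or v = -1.3897

Multiply both sides by (v + 4)(v + 6):
-5(v + 6) - 5(v + 4) = -3(v + 4)(v + 6).
Expand and collect terms: -3v^2 - 20v - 22 = 0.
By the quadratic formula, v = (20 +/- sqrt(136)) / -6, so v ~= -5.277 or v ~= -1.3897.
Neither value makes a denominator zero (v != -4, v != -6), so both are valid.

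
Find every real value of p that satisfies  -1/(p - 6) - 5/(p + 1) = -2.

p = 1.2614 or p = 6.7386

Multiply both sides by (p - 6)(p + 1):
-(p + 1) - 5(p - 6) = -2(p - 6)(p + 1).
Expand and collect terms: -2p^2 + 16p - 17 = 0.
By the quadratic formula, p = (-16 +/- sqrt(120)) / -4, so p ~= 1.2614 or p ~= 6.7386.
Neither value makes a denominator zero (p != 6, p != -1), so both are valid.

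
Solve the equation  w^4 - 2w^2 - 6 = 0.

Let u = w^2. The equation becomes u^2 - 2u - 6 = 0.
By the quadratic formula, u = 1 + sqrt(7) or u = 1 - sqrt(7).
w^2 = 1 + sqrt(7) gives w = +/-sqrt(1 + sqrt(7)) ~= +/-1.9094.
w^2 = 1 - sqrt(7) < 0 has no real solution.

w = -1.9094 or w = 1.9094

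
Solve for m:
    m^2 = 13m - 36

m = 4 or m = 9

Bring every term to one side: m^2 - 13m + 36 = 0.
Factor: (m - 4)(m - 9) = 0.
So m = 4 or m = 9.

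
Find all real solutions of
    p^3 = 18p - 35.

p = -5

Rearrange: p^3 - 18p + 35 = 0.
Possible rational roots are divisors of 35. Testing p = -5 gives 0, so (p + 5) is a factor.
Divide: p^3 - 18p + 35 = (p + 5)(p^2 - 5p + 7).
The quadratic p^2 - 5p + 7 has discriminant -3 < 0, so no further real roots.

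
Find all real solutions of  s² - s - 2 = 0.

Factor: (s + 1)(s - 2) = 0.
So s = -1 or s = 2.

s = -1 or s = 2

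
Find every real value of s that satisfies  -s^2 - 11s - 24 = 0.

s = -8 or s = -3

Factor: -1(s + 3)(s + 8) = 0.
So s = -3 or s = -8.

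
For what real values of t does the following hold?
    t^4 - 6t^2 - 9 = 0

Let u = t^2. The equation becomes u^2 - 6u - 9 = 0.
By the quadratic formula, u = 3 + 3*sqrt(2) or u = 3 - 3*sqrt(2).
t^2 = 3 + 3*sqrt(2) gives t = +/-sqrt(3 + 3*sqrt(2)) ~= +/-2.6912.
t^2 = 3 - 3*sqrt(2) < 0 has no real solution.

t = -2.6912 or t = 2.6912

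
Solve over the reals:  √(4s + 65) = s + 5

s = 4

Square both sides: 4s + 65 = (s + 5)².
Expand and rearrange: s² + 6s - 40 = 0.
Solving gives s = 4 or s = -10.
Check each candidate in the original equation:
  s = 4: √(81) = 9, while s + 5 = 9 — valid.
  s = -10: √(25) = 5, while s + 5 = -5 — extraneous.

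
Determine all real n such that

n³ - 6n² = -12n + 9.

n = 3

Rearrange: n³ - 6n² + 12n - 9 = 0.
Possible rational roots are divisors of -9. Testing n = 3 gives 0, so (n - 3) is a factor.
Divide: n³ - 6n² + 12n - 9 = (n - 3)(n² - 3n + 3).
The quadratic n² - 3n + 3 has discriminant -3 < 0, so no further real roots.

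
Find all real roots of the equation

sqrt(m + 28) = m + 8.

m = -3

Square both sides: m + 28 = (m + 8)^2.
Expand and rearrange: m^2 + 15m + 36 = 0.
Solving gives m = -3 or m = -12.
Check each candidate in the original equation:
  m = -3: sqrt(25) = 5, while m + 8 = 5 — valid.
  m = -12: sqrt(16) = 4, while m + 8 = -4 — extraneous.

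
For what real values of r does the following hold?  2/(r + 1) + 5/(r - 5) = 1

r = 0 or r = 11

Multiply both sides by (r + 1)(r - 5):
2(r - 5) + 5(r + 1) = (r + 1)(r - 5).
Expand and collect terms: r² - 11r = 0.
Factor or apply the quadratic formula: r = 11 or r = 0.
Neither value makes a denominator zero (r ≠ -1, r ≠ 5), so both are valid.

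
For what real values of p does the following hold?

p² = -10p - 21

p = -7 or p = -3

Bring every term to one side: p² + 10p + 21 = 0.
Factor: (p + 3)(p + 7) = 0.
So p = -3 or p = -7.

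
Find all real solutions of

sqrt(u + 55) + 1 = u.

u = 9

Isolate the radical: sqrt(u + 55) = u - 1.
Square both sides: u + 55 = (u - 1)^2.
Expand and rearrange: u^2 - 3u - 54 = 0.
Solving gives u = 9 or u = -6.
Check each candidate in the original equation:
  u = 9: sqrt(64) = 8, while u - 1 = 8 — valid.
  u = -6: sqrt(49) = 7, while u - 1 = -7 — extraneous.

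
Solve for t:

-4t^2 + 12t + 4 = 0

Discriminant: (12)^2 - 4*(-4)*4 = 208.
Quadratic formula: t = (-12 +/- sqrt(208)) / (-8).
So t = 3/2 - sqrt(13)/2 ~= -0.3028 or t = 3/2 + sqrt(13)/2 ~= 3.3028.

t = -0.3028 or t = 3.3028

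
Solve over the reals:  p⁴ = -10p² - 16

No real solutions.

Let u = p². The equation becomes u² + 10u + 16 = 0.
Factor: (u + 8)(u + 2) = 0, so u = -8 or u = -2.
p² = -8 < 0 has no real solution.
p² = -2 < 0 has no real solution.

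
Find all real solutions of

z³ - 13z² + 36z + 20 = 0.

Possible rational roots are divisors of 20. Testing z = 5 gives 0, so (z - 5) is a factor.
Divide: z³ - 13z² + 36z + 20 = (z - 5)(z² - 8z - 4).
Apply the quadratic formula to z² - 8z - 4 = 0: z = (8 ± √80)/2, i.e. z ≈ 8.4721 or z ≈ -0.4721.

z = -0.4721 or z = 5 or z = 8.4721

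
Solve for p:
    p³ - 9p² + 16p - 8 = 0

Possible rational roots are divisors of -8. Testing p = 1 gives 0, so (p - 1) is a factor.
Divide: p³ - 9p² + 16p - 8 = (p - 1)(p² - 8p + 8).
Apply the quadratic formula to p² - 8p + 8 = 0: p = (8 ± √32)/2, i.e. p ≈ 6.8284 or p ≈ 1.1716.

p = 1 or p = 1.1716 or p = 6.8284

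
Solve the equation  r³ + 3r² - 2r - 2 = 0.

Possible rational roots are divisors of -2. Testing r = 1 gives 0, so (r - 1) is a factor.
Divide: r³ + 3r² - 2r - 2 = (r - 1)(r² + 4r + 2).
Apply the quadratic formula to r² + 4r + 2 = 0: r = (-4 ± √8)/2, i.e. r ≈ -0.5858 or r ≈ -3.4142.

r = -3.4142 or r = -0.5858 or r = 1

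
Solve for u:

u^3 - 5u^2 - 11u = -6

u = -2 or u = 0.4586 or u = 6.5414

Rearrange: u^3 - 5u^2 - 11u + 6 = 0.
Possible rational roots are divisors of 6. Testing u = -2 gives 0, so (u + 2) is a factor.
Divide: u^3 - 5u^2 - 11u + 6 = (u + 2)(u^2 - 7u + 3).
Apply the quadratic formula to u^2 - 7u + 3 = 0: u = (7 +/- sqrt(37))/2, i.e. u ~= 6.5414 or u ~= 0.4586.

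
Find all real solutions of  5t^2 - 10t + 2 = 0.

Discriminant: (-10)^2 - 4*5*2 = 60.
Quadratic formula: t = (10 +/- sqrt(60)) / 10.
So t = sqrt(15)/5 + 1 ~= 1.7746 or t = 1 - sqrt(15)/5 ~= 0.2254.

t = 0.2254 or t = 1.7746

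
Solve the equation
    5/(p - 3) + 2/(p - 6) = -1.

p = -3.3589 or p = 5.3589

Multiply both sides by (p - 3)(p - 6):
5(p - 6) + 2(p - 3) = -(p - 3)(p - 6).
Expand and collect terms: -p^2 + 2p + 18 = 0.
By the quadratic formula, p = (-2 +/- sqrt(76)) / -2, so p ~= -3.3589 or p ~= 5.3589.
Neither value makes a denominator zero (p != 3, p != 6), so both are valid.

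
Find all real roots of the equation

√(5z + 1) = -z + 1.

Square both sides: 5z + 1 = (-z + 1)².
Expand and rearrange: z² - 7z = 0.
Solving gives z = 7 or z = 0.
Check each candidate in the original equation:
  z = 7: √(36) = 6, while -z + 1 = -6 — extraneous.
  z = 0: √(1) = 1, while -z + 1 = 1 — valid.

z = 0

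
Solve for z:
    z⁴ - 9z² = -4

Let u = z². The equation becomes u² - 9u + 4 = 0.
By the quadratic formula, u = √(65)/2 + 9/2 or u = 9/2 - √(65)/2.
z² = √(65)/2 + 9/2 gives z = ±√(√(65)/2 + 9/2) ≈ ±2.9208.
z² = 9/2 - √(65)/2 gives z = ±√(9/2 - √(65)/2) ≈ ±0.6847.

z = -2.9208 or z = -0.6847 or z = 0.6847 or z = 2.9208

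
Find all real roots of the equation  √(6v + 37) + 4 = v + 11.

Isolate the radical: √(6v + 37) = v + 7.
Square both sides: 6v + 37 = (v + 7)².
Expand and rearrange: v² + 8v + 12 = 0.
Solving gives v = -2 or v = -6.
Check each candidate in the original equation:
  v = -2: √(25) = 5, while v + 7 = 5 — valid.
  v = -6: √(1) = 1, while v + 7 = 1 — valid.

v = -6 or v = -2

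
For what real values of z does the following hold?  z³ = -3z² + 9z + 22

Rearrange: z³ + 3z² - 9z - 22 = 0.
Possible rational roots are divisors of -22. Testing z = -2 gives 0, so (z + 2) is a factor.
Divide: z³ + 3z² - 9z - 22 = (z + 2)(z² + z - 11).
Apply the quadratic formula to z² + z - 11 = 0: z = (-1 ± √45)/2, i.e. z ≈ 2.8541 or z ≈ -3.8541.

z = -3.8541 or z = -2 or z = 2.8541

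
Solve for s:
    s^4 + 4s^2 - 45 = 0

Let u = s^2. The equation becomes u^2 + 4u - 45 = 0.
Factor: (u - 5)(u + 9) = 0, so u = 5 or u = -9.
s^2 = 5 gives s = +/-sqrt(5) ~= +/-2.2361.
s^2 = -9 < 0 has no real solution.

s = -2.2361 or s = 2.2361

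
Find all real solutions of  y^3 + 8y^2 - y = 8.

Rearrange: y^3 + 8y^2 - y - 8 = 0.
Possible rational roots are divisors of -8. Testing y = -1 gives 0, so (y + 1) is a factor.
Divide: y^3 + 8y^2 - y - 8 = (y + 1)(y^2 + 7y - 8).
Factor the quadratic: y = 1 or y = -8.

y = -8 or y = -1 or y = 1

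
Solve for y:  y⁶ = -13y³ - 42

Let u = y³. The equation becomes u² + 13u + 42 = 0.
Factor: (u + 6)(u + 7) = 0, so u = -6 or u = -7.
y³ = -6 gives y = -∛(6) ≈ -1.8171.
y³ = -7 gives y = -∛(7) ≈ -1.9129.

y = -1.9129 or y = -1.8171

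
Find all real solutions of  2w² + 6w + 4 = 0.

w = -2 or w = -1

Factor: 2(w + 1)(w + 2) = 0.
So w = -1 or w = -2.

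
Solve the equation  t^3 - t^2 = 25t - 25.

Rearrange: t^3 - t^2 - 25t + 25 = 0.
Possible rational roots are divisors of 25. Testing t = -5 gives 0, so (t + 5) is a factor.
Divide: t^3 - t^2 - 25t + 25 = (t + 5)(t^2 - 6t + 5).
Factor the quadratic: t = 5 or t = 1.

t = -5 or t = 1 or t = 5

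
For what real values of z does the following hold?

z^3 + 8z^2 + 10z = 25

Rearrange: z^3 + 8z^2 + 10z - 25 = 0.
Possible rational roots are divisors of -25. Testing z = -5 gives 0, so (z + 5) is a factor.
Divide: z^3 + 8z^2 + 10z - 25 = (z + 5)(z^2 + 3z - 5).
Apply the quadratic formula to z^2 + 3z - 5 = 0: z = (-3 +/- sqrt(29))/2, i.e. z ~= 1.1926 or z ~= -4.1926.

z = -5 or z = -4.1926 or z = 1.1926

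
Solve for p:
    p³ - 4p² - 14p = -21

Rearrange: p³ - 4p² - 14p + 21 = 0.
Possible rational roots are divisors of 21. Testing p = -3 gives 0, so (p + 3) is a factor.
Divide: p³ - 4p² - 14p + 21 = (p + 3)(p² - 7p + 7).
Apply the quadratic formula to p² - 7p + 7 = 0: p = (7 ± √21)/2, i.e. p ≈ 5.7913 or p ≈ 1.2087.

p = -3 or p = 1.2087 or p = 5.7913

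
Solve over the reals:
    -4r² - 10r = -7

r = -3.07 or r = 0.57

Rearrange to standard form: -4r² - 10r + 7 = 0.
Discriminant: (-10)² − 4·(-4)·7 = 212.
Quadratic formula: r = (10 ± √212) / (-8).
So r = -√(53)/4 - 5/4 ≈ -3.07 or r = -5/4 + √(53)/4 ≈ 0.57.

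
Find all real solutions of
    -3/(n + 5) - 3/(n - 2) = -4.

Multiply both sides by (n + 5)(n - 2):
-3(n - 2) - 3(n + 5) = -4(n + 5)(n - 2).
Expand and collect terms: -4n² - 6n + 49 = 0.
By the quadratic formula, n = (6 ± √820) / -8, so n ≈ -4.3295 or n ≈ 2.8295.
Neither value makes a denominator zero (n ≠ -5, n ≠ 2), so both are valid.

n = -4.3295 or n = 2.8295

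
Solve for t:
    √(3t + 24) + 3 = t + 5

Isolate the radical: √(3t + 24) = t + 2.
Square both sides: 3t + 24 = (t + 2)².
Expand and rearrange: t² + t - 20 = 0.
Solving gives t = 4 or t = -5.
Check each candidate in the original equation:
  t = 4: √(36) = 6, while t + 2 = 6 — valid.
  t = -5: √(9) = 3, while t + 2 = -3 — extraneous.

t = 4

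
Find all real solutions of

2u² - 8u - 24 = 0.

u = -2 or u = 6

Factor: 2(u - 6)(u + 2) = 0.
So u = 6 or u = -2.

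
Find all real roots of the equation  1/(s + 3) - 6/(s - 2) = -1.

Multiply both sides by (s + 3)(s - 2):
(s - 2) - 6(s + 3) = -(s + 3)(s - 2).
Expand and collect terms: -s² + 4s + 26 = 0.
By the quadratic formula, s = (-4 ± √120) / -2, so s ≈ -3.4772 or s ≈ 7.4772.
Neither value makes a denominator zero (s ≠ -3, s ≠ 2), so both are valid.

s = -3.4772 or s = 7.4772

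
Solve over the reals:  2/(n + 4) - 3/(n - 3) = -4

n = -4.4543 or n = 3.7043

Multiply both sides by (n + 4)(n - 3):
2(n - 3) - 3(n + 4) = -4(n + 4)(n - 3).
Expand and collect terms: -4n² - 3n + 66 = 0.
By the quadratic formula, n = (3 ± √1065) / -8, so n ≈ -4.4543 or n ≈ 3.7043.
Neither value makes a denominator zero (n ≠ -4, n ≠ 3), so both are valid.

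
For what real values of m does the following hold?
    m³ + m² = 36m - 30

Rearrange: m³ + m² - 36m + 30 = 0.
Possible rational roots are divisors of 30. Testing m = 5 gives 0, so (m - 5) is a factor.
Divide: m³ + m² - 36m + 30 = (m - 5)(m² + 6m - 6).
Apply the quadratic formula to m² + 6m - 6 = 0: m = (-6 ± √60)/2, i.e. m ≈ 0.873 or m ≈ -6.873.

m = -6.873 or m = 0.873 or m = 5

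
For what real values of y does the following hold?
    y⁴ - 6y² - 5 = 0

Let u = y². The equation becomes u² - 6u - 5 = 0.
By the quadratic formula, u = 3 + √(14) or u = 3 - √(14).
y² = 3 + √(14) gives y = ±√(3 + √(14)) ≈ ±2.5965.
y² = 3 - √(14) < 0 has no real solution.

y = -2.5965 or y = 2.5965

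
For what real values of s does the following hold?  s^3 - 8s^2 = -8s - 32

Rearrange: s^3 - 8s^2 + 8s + 32 = 0.
Possible rational roots are divisors of 32. Testing s = 4 gives 0, so (s - 4) is a factor.
Divide: s^3 - 8s^2 + 8s + 32 = (s - 4)(s^2 - 4s - 8).
Apply the quadratic formula to s^2 - 4s - 8 = 0: s = (4 +/- sqrt(48))/2, i.e. s ~= 5.4641 or s ~= -1.4641.

s = -1.4641 or s = 4 or s = 5.4641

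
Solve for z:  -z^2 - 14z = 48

z = -8 or z = -6

Bring every term to one side: -z^2 - 14z - 48 = 0.
Factor: -1(z + 6)(z + 8) = 0.
So z = -6 or z = -8.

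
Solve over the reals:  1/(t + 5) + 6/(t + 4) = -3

Multiply both sides by (t + 5)(t + 4):
(t + 4) + 6(t + 5) = -3(t + 5)(t + 4).
Expand and collect terms: -3t^2 - 34t - 94 = 0.
By the quadratic formula, t = (34 +/- sqrt(28)) / -6, so t ~= -6.5486 or t ~= -4.7847.
Neither value makes a denominator zero (t != -5, t != -4), so both are valid.

t = -6.5486 or t = -4.7847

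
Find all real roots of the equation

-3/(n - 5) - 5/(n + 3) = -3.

Multiply both sides by (n - 5)(n + 3):
-3(n + 3) - 5(n - 5) = -3(n - 5)(n + 3).
Expand and collect terms: -3n² + 14n + 29 = 0.
By the quadratic formula, n = (-14 ± √544) / -6, so n ≈ -1.554 or n ≈ 6.2206.
Neither value makes a denominator zero (n ≠ 5, n ≠ -3), so both are valid.

n = -1.554 or n = 6.2206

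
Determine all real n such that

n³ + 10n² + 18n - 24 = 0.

n = -6.873 or n = -4 or n = 0.873

Possible rational roots are divisors of -24. Testing n = -4 gives 0, so (n + 4) is a factor.
Divide: n³ + 10n² + 18n - 24 = (n + 4)(n² + 6n - 6).
Apply the quadratic formula to n² + 6n - 6 = 0: n = (-6 ± √60)/2, i.e. n ≈ 0.873 or n ≈ -6.873.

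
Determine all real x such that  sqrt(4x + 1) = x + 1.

Square both sides: 4x + 1 = (x + 1)^2.
Expand and rearrange: x^2 - 2x = 0.
Solving gives x = 2 or x = 0.
Check each candidate in the original equation:
  x = 2: sqrt(9) = 3, while x + 1 = 3 — valid.
  x = 0: sqrt(1) = 1, while x + 1 = 1 — valid.

x = 0 or x = 2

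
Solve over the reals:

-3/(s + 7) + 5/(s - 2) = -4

Multiply both sides by (s + 7)(s - 2):
-3(s - 2) + 5(s + 7) = -4(s + 7)(s - 2).
Expand and collect terms: -4s² - 22s + 15 = 0.
By the quadratic formula, s = (22 ± √724) / -8, so s ≈ -6.1134 or s ≈ 0.6134.
Neither value makes a denominator zero (s ≠ -7, s ≠ 2), so both are valid.

s = -6.1134 or s = 0.6134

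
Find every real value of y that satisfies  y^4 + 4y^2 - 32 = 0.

y = -2 or y = 2

Let u = y^2. The equation becomes u^2 + 4u - 32 = 0.
Factor: (u + 8)(u - 4) = 0, so u = -8 or u = 4.
y^2 = -8 < 0 has no real solution.
y^2 = 4 gives y = +/-2.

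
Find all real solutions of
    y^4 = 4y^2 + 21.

Let u = y^2. The equation becomes u^2 - 4u - 21 = 0.
Factor: (u + 3)(u - 7) = 0, so u = -3 or u = 7.
y^2 = -3 < 0 has no real solution.
y^2 = 7 gives y = +/-sqrt(7) ~= +/-2.6458.

y = -2.6458 or y = 2.6458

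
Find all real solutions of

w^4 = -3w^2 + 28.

w = -2 or w = 2

Let u = w^2. The equation becomes u^2 + 3u - 28 = 0.
Factor: (u - 4)(u + 7) = 0, so u = 4 or u = -7.
w^2 = 4 gives w = +/-2.
w^2 = -7 < 0 has no real solution.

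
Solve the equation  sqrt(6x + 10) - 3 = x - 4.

Isolate the radical: sqrt(6x + 10) = x - 1.
Square both sides: 6x + 10 = (x - 1)^2.
Expand and rearrange: x^2 - 8x - 9 = 0.
Solving gives x = 9 or x = -1.
Check each candidate in the original equation:
  x = 9: sqrt(64) = 8, while x - 1 = 8 — valid.
  x = -1: sqrt(4) = 2, while x - 1 = -2 — extraneous.

x = 9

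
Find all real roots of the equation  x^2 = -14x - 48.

x = -8 or x = -6

Bring every term to one side: x^2 + 14x + 48 = 0.
Factor: (x + 6)(x + 8) = 0.
So x = -6 or x = -8.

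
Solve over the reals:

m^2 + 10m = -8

m = -9.1231 or m = -0.8769

Rearrange to standard form: m^2 + 10m + 8 = 0.
Discriminant: (10)^2 - 4*1*8 = 68.
Quadratic formula: m = (-10 +/- sqrt(68)) / 2.
So m = -5 + sqrt(17) ~= -0.8769 or m = -5 - sqrt(17) ~= -9.1231.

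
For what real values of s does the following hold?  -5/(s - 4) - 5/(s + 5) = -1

Multiply both sides by (s - 4)(s + 5):
-5(s + 5) - 5(s - 4) = -(s - 4)(s + 5).
Expand and collect terms: -s^2 + 9s + 25 = 0.
By the quadratic formula, s = (-9 +/- sqrt(181)) / -2, so s ~= -2.2268 or s ~= 11.2268.
Neither value makes a denominator zero (s != 4, s != -5), so both are valid.

s = -2.2268 or s = 11.2268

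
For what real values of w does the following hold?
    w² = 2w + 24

w = -4 or w = 6

Bring every term to one side: w² - 2w - 24 = 0.
Factor: (w - 6)(w + 4) = 0.
So w = 6 or w = -4.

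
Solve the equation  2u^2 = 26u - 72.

u = 4 or u = 9

Bring every term to one side: 2u^2 - 26u + 72 = 0.
Factor: 2(u - 9)(u - 4) = 0.
So u = 9 or u = 4.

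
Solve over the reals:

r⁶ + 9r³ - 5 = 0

Let u = r³. The equation becomes u² + 9u - 5 = 0.
By the quadratic formula, u = -9/2 + √(101)/2 or u = -√(101)/2 - 9/2.
r³ = -9/2 + √(101)/2 gives r = ∛(-9/2 + √(101)/2) ≈ 0.8067.
r³ = -√(101)/2 - 9/2 gives r = -∛(9/2 + √(101)/2) ≈ -2.1198.

r = -2.1198 or r = 0.8067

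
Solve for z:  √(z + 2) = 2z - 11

z = 7

Square both sides: z + 2 = (2z - 11)².
Expand and rearrange: 4z² - 45z + 119 = 0.
Solving gives z = 7 or z = 4.25.
Check each candidate in the original equation:
  z = 7: √(9) = 3, while 2z - 11 = 3 — valid.
  z = 4.25: √(6.25) = 2.5, while 2z - 11 = -2.5 — extraneous.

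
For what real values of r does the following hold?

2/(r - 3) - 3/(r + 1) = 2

r = -2.2604 or r = 3.7604

Multiply both sides by (r - 3)(r + 1):
2(r + 1) - 3(r - 3) = 2(r - 3)(r + 1).
Expand and collect terms: 2r² - 3r - 17 = 0.
By the quadratic formula, r = (3 ± √145) / 4, so r ≈ 3.7604 or r ≈ -2.2604.
Neither value makes a denominator zero (r ≠ 3, r ≠ -1), so both are valid.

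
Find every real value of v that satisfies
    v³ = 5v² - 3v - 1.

Rearrange: v³ - 5v² + 3v + 1 = 0.
Possible rational roots are divisors of 1. Testing v = 1 gives 0, so (v - 1) is a factor.
Divide: v³ - 5v² + 3v + 1 = (v - 1)(v² - 4v - 1).
Apply the quadratic formula to v² - 4v - 1 = 0: v = (4 ± √20)/2, i.e. v ≈ 4.2361 or v ≈ -0.2361.

v = -0.2361 or v = 1 or v = 4.2361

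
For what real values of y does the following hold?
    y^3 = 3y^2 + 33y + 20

Rearrange: y^3 - 3y^2 - 33y - 20 = 0.
Possible rational roots are divisors of -20. Testing y = -4 gives 0, so (y + 4) is a factor.
Divide: y^3 - 3y^2 - 33y - 20 = (y + 4)(y^2 - 7y - 5).
Apply the quadratic formula to y^2 - 7y - 5 = 0: y = (7 +/- sqrt(69))/2, i.e. y ~= 7.6533 or y ~= -0.6533.

y = -4 or y = -0.6533 or y = 7.6533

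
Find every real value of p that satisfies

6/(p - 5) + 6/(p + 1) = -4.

p = -2.8541 or p = 3.8541

Multiply both sides by (p - 5)(p + 1):
6(p + 1) + 6(p - 5) = -4(p - 5)(p + 1).
Expand and collect terms: -4p² + 4p + 44 = 0.
By the quadratic formula, p = (-4 ± √720) / -8, so p ≈ -2.8541 or p ≈ 3.8541.
Neither value makes a denominator zero (p ≠ 5, p ≠ -1), so both are valid.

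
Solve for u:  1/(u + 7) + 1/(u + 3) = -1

u = -8.2361 or u = -3.7639

Multiply both sides by (u + 7)(u + 3):
(u + 3) + (u + 7) = -(u + 7)(u + 3).
Expand and collect terms: -u^2 - 12u - 31 = 0.
By the quadratic formula, u = (12 +/- sqrt(20)) / -2, so u ~= -8.2361 or u ~= -3.7639.
Neither value makes a denominator zero (u != -7, u != -3), so both are valid.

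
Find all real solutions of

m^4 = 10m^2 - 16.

Let u = m^2. The equation becomes u^2 - 10u + 16 = 0.
Factor: (u - 8)(u - 2) = 0, so u = 8 or u = 2.
m^2 = 8 gives m = +/-2*sqrt(2) ~= +/-2.8284.
m^2 = 2 gives m = +/-sqrt(2) ~= +/-1.4142.

m = -2.8284 or m = -1.4142 or m = 1.4142 or m = 2.8284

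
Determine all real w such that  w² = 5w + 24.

Bring every term to one side: w² - 5w - 24 = 0.
Factor: (w - 8)(w + 3) = 0.
So w = 8 or w = -3.

w = -3 or w = 8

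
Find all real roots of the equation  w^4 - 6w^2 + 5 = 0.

Let u = w^2. The equation becomes u^2 - 6u + 5 = 0.
Factor: (u - 5)(u - 1) = 0, so u = 5 or u = 1.
w^2 = 5 gives w = +/-sqrt(5) ~= +/-2.2361.
w^2 = 1 gives w = +/-1.

w = -2.2361 or w = -1 or w = 1 or w = 2.2361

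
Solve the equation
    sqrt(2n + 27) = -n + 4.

n = -1

Square both sides: 2n + 27 = (-n + 4)^2.
Expand and rearrange: n^2 - 10n - 11 = 0.
Solving gives n = 11 or n = -1.
Check each candidate in the original equation:
  n = 11: sqrt(49) = 7, while -n + 4 = -7 — extraneous.
  n = -1: sqrt(25) = 5, while -n + 4 = 5 — valid.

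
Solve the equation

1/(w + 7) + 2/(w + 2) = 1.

w = -6.3166 or w = 0.3166

Multiply both sides by (w + 7)(w + 2):
(w + 2) + 2(w + 7) = (w + 7)(w + 2).
Expand and collect terms: w^2 + 6w - 2 = 0.
By the quadratic formula, w = (-6 +/- sqrt(44)) / 2, so w ~= 0.3166 or w ~= -6.3166.
Neither value makes a denominator zero (w != -7, w != -2), so both are valid.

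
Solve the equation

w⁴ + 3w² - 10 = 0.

w = -1.4142 or w = 1.4142

Let u = w². The equation becomes u² + 3u - 10 = 0.
Factor: (u - 2)(u + 5) = 0, so u = 2 or u = -5.
w² = 2 gives w = ±√(2) ≈ ±1.4142.
w² = -5 < 0 has no real solution.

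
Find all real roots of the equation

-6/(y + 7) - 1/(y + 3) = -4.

Multiply both sides by (y + 7)(y + 3):
-6(y + 3) - (y + 7) = -4(y + 7)(y + 3).
Expand and collect terms: -4y^2 - 33y - 59 = 0.
By the quadratic formula, y = (33 +/- sqrt(145)) / -8, so y ~= -5.6302 or y ~= -2.6198.
Neither value makes a denominator zero (y != -7, y != -3), so both are valid.

y = -5.6302 or y = -2.6198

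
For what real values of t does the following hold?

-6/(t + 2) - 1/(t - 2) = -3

Multiply both sides by (t + 2)(t - 2):
-6(t - 2) - (t + 2) = -3(t + 2)(t - 2).
Expand and collect terms: -3t² + 7t + 2 = 0.
By the quadratic formula, t = (-7 ± √73) / -6, so t ≈ -0.2573 or t ≈ 2.5907.
Neither value makes a denominator zero (t ≠ -2, t ≠ 2), so both are valid.

t = -0.2573 or t = 2.5907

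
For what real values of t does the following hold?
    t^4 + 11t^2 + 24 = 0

No real solutions.

Let u = t^2. The equation becomes u^2 + 11u + 24 = 0.
Factor: (u + 8)(u + 3) = 0, so u = -8 or u = -3.
t^2 = -8 < 0 has no real solution.
t^2 = -3 < 0 has no real solution.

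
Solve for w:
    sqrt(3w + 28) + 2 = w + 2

w = 7

Isolate the radical: sqrt(3w + 28) = w.
Square both sides: 3w + 28 = (w)^2.
Expand and rearrange: w^2 - 3w - 28 = 0.
Solving gives w = 7 or w = -4.
Check each candidate in the original equation:
  w = 7: sqrt(49) = 7, while w = 7 — valid.
  w = -4: sqrt(16) = 4, while w = -4 — extraneous.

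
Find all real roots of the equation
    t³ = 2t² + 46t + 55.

Rearrange: t³ - 2t² - 46t - 55 = 0.
Possible rational roots are divisors of -55. Testing t = -5 gives 0, so (t + 5) is a factor.
Divide: t³ - 2t² - 46t - 55 = (t + 5)(t² - 7t - 11).
Apply the quadratic formula to t² - 7t - 11 = 0: t = (7 ± √93)/2, i.e. t ≈ 8.3218 or t ≈ -1.3218.

t = -5 or t = -1.3218 or t = 8.3218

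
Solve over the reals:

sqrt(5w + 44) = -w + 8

Square both sides: 5w + 44 = (-w + 8)^2.
Expand and rearrange: w^2 - 21w + 20 = 0.
Solving gives w = 20 or w = 1.
Check each candidate in the original equation:
  w = 20: sqrt(144) = 12, while -w + 8 = -12 — extraneous.
  w = 1: sqrt(49) = 7, while -w + 8 = 7 — valid.

w = 1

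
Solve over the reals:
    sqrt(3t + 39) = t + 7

t = -1

Square both sides: 3t + 39 = (t + 7)^2.
Expand and rearrange: t^2 + 11t + 10 = 0.
Solving gives t = -1 or t = -10.
Check each candidate in the original equation:
  t = -1: sqrt(36) = 6, while t + 7 = 6 — valid.
  t = -10: sqrt(9) = 3, while t + 7 = -3 — extraneous.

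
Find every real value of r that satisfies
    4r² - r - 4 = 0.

Discriminant: (-1)² − 4·4·(-4) = 65.
Quadratic formula: r = (1 ± √65) / 8.
So r = 1/8 + √(65)/8 ≈ 1.1328 or r = 1/8 - √(65)/8 ≈ -0.8828.

r = -0.8828 or r = 1.1328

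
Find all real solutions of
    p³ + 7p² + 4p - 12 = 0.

p = -6 or p = -2 or p = 1

Possible rational roots are divisors of -12. Testing p = -2 gives 0, so (p + 2) is a factor.
Divide: p³ + 7p² + 4p - 12 = (p + 2)(p² + 5p - 6).
Factor the quadratic: p = 1 or p = -6.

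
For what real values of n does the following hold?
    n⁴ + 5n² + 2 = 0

Let u = n². The equation becomes u² + 5u + 2 = 0.
By the quadratic formula, u = -5/2 + √(17)/2 or u = -5/2 - √(17)/2.
n² = -5/2 + √(17)/2 < 0 has no real solution.
n² = -5/2 - √(17)/2 < 0 has no real solution.

No real solutions.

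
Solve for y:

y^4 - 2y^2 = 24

y = -2.4495 or y = 2.4495

Let u = y^2. The equation becomes u^2 - 2u - 24 = 0.
Factor: (u - 6)(u + 4) = 0, so u = 6 or u = -4.
y^2 = 6 gives y = +/-sqrt(6) ~= +/-2.4495.
y^2 = -4 < 0 has no real solution.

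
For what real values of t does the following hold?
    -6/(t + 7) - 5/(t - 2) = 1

t = -15.4162 or t = -0.5838

Multiply both sides by (t + 7)(t - 2):
-6(t - 2) - 5(t + 7) = (t + 7)(t - 2).
Expand and collect terms: t^2 + 16t + 9 = 0.
By the quadratic formula, t = (-16 +/- sqrt(220)) / 2, so t ~= -0.5838 or t ~= -15.4162.
Neither value makes a denominator zero (t != -7, t != 2), so both are valid.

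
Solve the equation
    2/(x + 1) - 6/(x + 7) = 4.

x = -8.4051 or x = -0.5949

Multiply both sides by (x + 1)(x + 7):
2(x + 7) - 6(x + 1) = 4(x + 1)(x + 7).
Expand and collect terms: 4x^2 + 36x + 20 = 0.
By the quadratic formula, x = (-36 +/- sqrt(976)) / 8, so x ~= -0.5949 or x ~= -8.4051.
Neither value makes a denominator zero (x != -1, x != -7), so both are valid.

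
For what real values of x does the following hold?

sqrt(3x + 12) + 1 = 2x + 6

Isolate the radical: sqrt(3x + 12) = 2x + 5.
Square both sides: 3x + 12 = (2x + 5)^2.
Expand and rearrange: 4x^2 + 17x + 13 = 0.
Solving gives x = -1 or x = -3.25.
Check each candidate in the original equation:
  x = -1: sqrt(9) = 3, while 2x + 5 = 3 — valid.
  x = -3.25: sqrt(2.25) = 1.5, while 2x + 5 = -1.5 — extraneous.

x = -1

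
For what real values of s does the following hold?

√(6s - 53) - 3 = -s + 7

Isolate the radical: √(6s - 53) = -s + 10.
Square both sides: 6s - 53 = (-s + 10)².
Expand and rearrange: s² - 26s + 153 = 0.
Solving gives s = 17 or s = 9.
Check each candidate in the original equation:
  s = 17: √(49) = 7, while -s + 10 = -7 — extraneous.
  s = 9: √(1) = 1, while -s + 10 = 1 — valid.

s = 9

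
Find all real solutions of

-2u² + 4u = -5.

Rearrange to standard form: -2u² + 4u + 5 = 0.
Discriminant: (4)² − 4·(-2)·5 = 56.
Quadratic formula: u = (-4 ± √56) / (-4).
So u = 1 - √(14)/2 ≈ -0.8708 or u = 1 + √(14)/2 ≈ 2.8708.

u = -0.8708 or u = 2.8708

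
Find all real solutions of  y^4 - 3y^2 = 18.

y = -2.4495 or y = 2.4495

Let u = y^2. The equation becomes u^2 - 3u - 18 = 0.
Factor: (u + 3)(u - 6) = 0, so u = -3 or u = 6.
y^2 = -3 < 0 has no real solution.
y^2 = 6 gives y = +/-sqrt(6) ~= +/-2.4495.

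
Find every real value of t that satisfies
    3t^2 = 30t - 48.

t = 2 or t = 8

Bring every term to one side: 3t^2 - 30t + 48 = 0.
Factor: 3(t - 8)(t - 2) = 0.
So t = 8 or t = 2.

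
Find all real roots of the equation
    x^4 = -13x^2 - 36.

Let u = x^2. The equation becomes u^2 + 13u + 36 = 0.
Factor: (u + 4)(u + 9) = 0, so u = -4 or u = -9.
x^2 = -4 < 0 has no real solution.
x^2 = -9 < 0 has no real solution.

No real solutions.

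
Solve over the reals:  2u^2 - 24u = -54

u = 3 or u = 9

Bring every term to one side: 2u^2 - 24u + 54 = 0.
Factor: 2(u - 3)(u - 9) = 0.
So u = 3 or u = 9.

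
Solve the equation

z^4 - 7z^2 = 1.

z = -2.6721 or z = 2.6721

Let u = z^2. The equation becomes u^2 - 7u - 1 = 0.
By the quadratic formula, u = 7/2 + sqrt(53)/2 or u = 7/2 - sqrt(53)/2.
z^2 = 7/2 + sqrt(53)/2 gives z = +/-sqrt(7/2 + sqrt(53)/2) ~= +/-2.6721.
z^2 = 7/2 - sqrt(53)/2 < 0 has no real solution.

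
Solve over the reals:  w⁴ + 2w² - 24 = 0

Let u = w². The equation becomes u² + 2u - 24 = 0.
Factor: (u - 4)(u + 6) = 0, so u = 4 or u = -6.
w² = 4 gives w = ±2.
w² = -6 < 0 has no real solution.

w = -2 or w = 2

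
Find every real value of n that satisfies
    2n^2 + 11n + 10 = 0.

Discriminant: (11)^2 - 4*2*10 = 41.
Quadratic formula: n = (-11 +/- sqrt(41)) / 4.
So n = -11/4 + sqrt(41)/4 ~= -1.1492 or n = -11/4 - sqrt(41)/4 ~= -4.3508.

n = -4.3508 or n = -1.1492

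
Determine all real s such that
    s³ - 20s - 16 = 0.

Possible rational roots are divisors of -16. Testing s = -4 gives 0, so (s + 4) is a factor.
Divide: s³ - 20s - 16 = (s + 4)(s² - 4s - 4).
Apply the quadratic formula to s² - 4s - 4 = 0: s = (4 ± √32)/2, i.e. s ≈ 4.8284 or s ≈ -0.8284.

s = -4 or s = -0.8284 or s = 4.8284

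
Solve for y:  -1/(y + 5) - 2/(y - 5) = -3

Multiply both sides by (y + 5)(y - 5):
-(y - 5) - 2(y + 5) = -3(y + 5)(y - 5).
Expand and collect terms: -3y² + 3y + 80 = 0.
By the quadratic formula, y = (-3 ± √969) / -6, so y ≈ -4.6881 or y ≈ 5.6881.
Neither value makes a denominator zero (y ≠ -5, y ≠ 5), so both are valid.

y = -4.6881 or y = 5.6881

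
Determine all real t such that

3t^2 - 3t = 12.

t = -1.5616 or t = 2.5616

Rearrange to standard form: 3t^2 - 3t - 12 = 0.
Discriminant: (-3)^2 - 4*3*(-12) = 153.
Quadratic formula: t = (3 +/- sqrt(153)) / 6.
So t = 1/2 + sqrt(17)/2 ~= 2.5616 or t = 1/2 - sqrt(17)/2 ~= -1.5616.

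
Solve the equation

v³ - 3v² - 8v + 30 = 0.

v = -3

Possible rational roots are divisors of 30. Testing v = -3 gives 0, so (v + 3) is a factor.
Divide: v³ - 3v² - 8v + 30 = (v + 3)(v² - 6v + 10).
The quadratic v² - 6v + 10 has discriminant -4 < 0, so no further real roots.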